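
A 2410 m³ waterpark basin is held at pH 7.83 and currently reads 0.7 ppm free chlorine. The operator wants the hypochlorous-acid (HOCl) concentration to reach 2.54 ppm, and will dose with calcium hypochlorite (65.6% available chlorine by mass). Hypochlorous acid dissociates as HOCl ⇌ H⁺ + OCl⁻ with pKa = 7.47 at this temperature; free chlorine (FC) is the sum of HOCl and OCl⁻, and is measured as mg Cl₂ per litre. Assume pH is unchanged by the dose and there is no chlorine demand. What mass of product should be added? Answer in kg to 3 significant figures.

Volume: 2410 m³ = 2,410,000 L.
[OCl⁻]/[HOCl] = 10^(pH − pKa) = 10^(7.83 − 7.47) = 2.291; fraction as HOCl = 1/(1 + 2.291) = 0.3039.
Free chlorine required for 2.54 ppm HOCl: 2.54 / 0.3039 = 8.359 ppm.
FC to add: 8.359 − 0.7 = 7.659 mg/L as Cl₂.
Cl₂ equivalent: 7.659 mg/L × 2,410,000 L = 18,460 g.
Product at 65.6% available Cl: 18,460 / 0.656 = 28,140 g.

28.1 kg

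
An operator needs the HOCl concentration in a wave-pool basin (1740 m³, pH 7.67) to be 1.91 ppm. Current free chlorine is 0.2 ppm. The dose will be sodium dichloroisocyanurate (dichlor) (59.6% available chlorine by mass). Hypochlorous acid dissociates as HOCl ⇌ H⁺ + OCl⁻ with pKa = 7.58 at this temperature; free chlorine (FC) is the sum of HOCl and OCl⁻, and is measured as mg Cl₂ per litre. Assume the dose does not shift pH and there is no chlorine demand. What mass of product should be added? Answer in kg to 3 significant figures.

Volume: 1740 m³ = 1,740,000 L.
[OCl⁻]/[HOCl] = 10^(pH − pKa) = 10^(7.67 − 7.58) = 1.23; fraction as HOCl = 1/(1 + 1.23) = 0.4484.
Free chlorine required for 1.91 ppm HOCl: 1.91 / 0.4484 = 4.26 ppm.
FC to add: 4.26 − 0.2 = 4.06 mg/L as Cl₂.
Cl₂ equivalent: 4.06 mg/L × 1,740,000 L = 7064 g.
Product at 59.6% available Cl: 7064 / 0.596 = 11,850 g.

11.9 kg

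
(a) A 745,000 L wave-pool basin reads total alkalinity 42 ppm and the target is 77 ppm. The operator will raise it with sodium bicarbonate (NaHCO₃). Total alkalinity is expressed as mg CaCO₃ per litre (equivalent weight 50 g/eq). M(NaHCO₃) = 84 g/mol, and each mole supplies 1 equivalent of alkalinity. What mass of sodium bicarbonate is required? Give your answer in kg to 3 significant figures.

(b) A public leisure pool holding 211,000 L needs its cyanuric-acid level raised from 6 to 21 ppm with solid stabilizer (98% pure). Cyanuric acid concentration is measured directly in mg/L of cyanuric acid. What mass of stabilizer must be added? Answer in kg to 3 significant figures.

(a) Alkalinity to add: (77 − 42) = 35 mg/L as CaCO₃ × 745,000 L = 26,080 g as CaCO₃.
(a) Equivalents: 26,080 g ÷ 50 g/eq = 521.5 eq.
(a) NaHCO₃ supplies 1 eq per mole → 521.5 mol.
(a) Mass: 521.5 mol × 84 g/mol = 43,810 g.

(b) CYA to add: (21 − 6) = 15 mg/L × 211,000 L = 3165 g cyanuric acid.
(b) At 98% purity: 3165 / 0.98 = 3230 g product.

(a) 43.8 kg; (b) 3.23 kg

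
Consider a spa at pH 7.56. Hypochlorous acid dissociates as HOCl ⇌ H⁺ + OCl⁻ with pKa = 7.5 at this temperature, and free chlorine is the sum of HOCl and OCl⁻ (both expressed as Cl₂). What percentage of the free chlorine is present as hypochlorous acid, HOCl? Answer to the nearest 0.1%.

46.6%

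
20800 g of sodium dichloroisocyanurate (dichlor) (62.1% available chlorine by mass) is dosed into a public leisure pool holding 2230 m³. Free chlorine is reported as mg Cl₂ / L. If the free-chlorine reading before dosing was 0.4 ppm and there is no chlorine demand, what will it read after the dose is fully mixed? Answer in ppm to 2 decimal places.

Volume: 2230 m³ = 2,230,000 L.
Available chlorine delivered: 20,800 g × 0.621 = 12,920 g as Cl₂.
Concentration rise: 12,920 g / 2,230,000 L = 5.792 mg/L = 5.79 ppm.
Final FC: 0.4 + 5.79 = 6.19 ppm.

6.19 ppm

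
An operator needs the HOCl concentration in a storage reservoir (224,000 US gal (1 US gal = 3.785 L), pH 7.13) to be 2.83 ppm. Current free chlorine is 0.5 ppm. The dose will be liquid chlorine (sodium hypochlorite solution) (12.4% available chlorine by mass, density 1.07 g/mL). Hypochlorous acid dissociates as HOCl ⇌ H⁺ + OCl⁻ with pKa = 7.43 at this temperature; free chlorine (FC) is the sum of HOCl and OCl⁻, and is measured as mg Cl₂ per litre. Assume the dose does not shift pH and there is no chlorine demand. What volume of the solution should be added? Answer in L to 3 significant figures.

Volume: 224,000 US gal × 3.785 L/gal = 847,840 L.
[OCl⁻]/[HOCl] = 10^(pH − pKa) = 10^(7.13 − 7.43) = 0.5012; fraction as HOCl = 1/(1 + 0.5012) = 0.6661.
Free chlorine required for 2.83 ppm HOCl: 2.83 / 0.6661 = 4.248 ppm.
FC to add: 4.248 − 0.5 = 3.748 mg/L as Cl₂.
Cl₂ equivalent: 3.748 mg/L × 847,840 L = 3178 g.
Product at 12.4% available Cl: 3178 / 0.124 = 25,630 g.
Volume: 25,630 g ÷ 1.07 g/mL = 23,950 mL.

24.0 L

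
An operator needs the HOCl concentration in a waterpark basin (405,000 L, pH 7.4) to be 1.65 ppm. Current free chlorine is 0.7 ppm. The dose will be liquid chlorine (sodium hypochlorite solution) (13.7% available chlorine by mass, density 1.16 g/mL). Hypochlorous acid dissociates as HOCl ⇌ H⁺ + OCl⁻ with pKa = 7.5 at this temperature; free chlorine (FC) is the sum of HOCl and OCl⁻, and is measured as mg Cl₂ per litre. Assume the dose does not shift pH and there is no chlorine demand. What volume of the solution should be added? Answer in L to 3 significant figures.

5.76 L

[OCl⁻]/[HOCl] = 10^(pH − pKa) = 10^(7.4 − 7.5) = 0.7943; fraction as HOCl = 1/(1 + 0.7943) = 0.5573.
Free chlorine required for 1.65 ppm HOCl: 1.65 / 0.5573 = 2.961 ppm.
FC to add: 2.961 − 0.7 = 2.261 mg/L as Cl₂.
Cl₂ equivalent: 2.261 mg/L × 405,000 L = 915.6 g.
Product at 13.7% available Cl: 915.6 / 0.137 = 6683 g.
Volume: 6683 g ÷ 1.16 g/mL = 5761 mL.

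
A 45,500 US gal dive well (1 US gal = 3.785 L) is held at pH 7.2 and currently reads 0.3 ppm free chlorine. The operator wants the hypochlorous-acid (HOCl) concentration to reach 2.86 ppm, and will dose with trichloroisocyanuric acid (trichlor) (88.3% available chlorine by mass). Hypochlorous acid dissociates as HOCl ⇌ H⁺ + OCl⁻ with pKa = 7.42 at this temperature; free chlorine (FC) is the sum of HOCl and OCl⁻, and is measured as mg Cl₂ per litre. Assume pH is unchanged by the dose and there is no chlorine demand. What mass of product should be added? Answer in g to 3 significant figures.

Volume: 45,500 US gal × 3.785 L/gal = 172,218 L.
[OCl⁻]/[HOCl] = 10^(pH − pKa) = 10^(7.2 − 7.42) = 0.6026; fraction as HOCl = 1/(1 + 0.6026) = 0.624.
Free chlorine required for 2.86 ppm HOCl: 2.86 / 0.624 = 4.583 ppm.
FC to add: 4.583 − 0.3 = 4.283 mg/L as Cl₂.
Cl₂ equivalent: 4.283 mg/L × 172,218 L = 737.7 g.
Product at 88.3% available Cl: 737.7 / 0.883 = 835.4 g.

835 g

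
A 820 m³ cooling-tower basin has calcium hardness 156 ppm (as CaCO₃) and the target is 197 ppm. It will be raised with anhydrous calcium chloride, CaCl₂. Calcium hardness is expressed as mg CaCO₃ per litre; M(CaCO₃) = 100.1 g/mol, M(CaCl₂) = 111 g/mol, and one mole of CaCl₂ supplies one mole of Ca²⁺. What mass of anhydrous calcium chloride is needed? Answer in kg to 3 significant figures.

37.3 kg

Volume: 820 m³ = 820,000 L.
Hardness to add: (197 − 156) = 41 mg/L as CaCO₃ × 820,000 L = 33,620 g as CaCO₃.
Moles of Ca²⁺ (1 mol Ca²⁺ ≡ 1 mol CaCO₃): 33,620 / 100.1 g/mol = 335.9 mol.
Mass of CaCl₂: 335.9 × 111 = 37,280 g.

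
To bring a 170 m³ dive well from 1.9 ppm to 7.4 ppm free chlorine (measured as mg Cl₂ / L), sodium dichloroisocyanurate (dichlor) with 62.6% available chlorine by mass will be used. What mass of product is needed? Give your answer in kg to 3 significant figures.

1.49 kg

Volume: 170 m³ = 170,000 L.
Chlorine deficit: 7.4 − 1.9 = 5.5 ppm = 5.5 mg/L as Cl₂.
Cl₂ equivalent needed: 5.5 mg/L × 170,000 L = 935,000 mg = 935 g.
Product at 62.6% available chlorine: 935 / 0.626 = 1494 g.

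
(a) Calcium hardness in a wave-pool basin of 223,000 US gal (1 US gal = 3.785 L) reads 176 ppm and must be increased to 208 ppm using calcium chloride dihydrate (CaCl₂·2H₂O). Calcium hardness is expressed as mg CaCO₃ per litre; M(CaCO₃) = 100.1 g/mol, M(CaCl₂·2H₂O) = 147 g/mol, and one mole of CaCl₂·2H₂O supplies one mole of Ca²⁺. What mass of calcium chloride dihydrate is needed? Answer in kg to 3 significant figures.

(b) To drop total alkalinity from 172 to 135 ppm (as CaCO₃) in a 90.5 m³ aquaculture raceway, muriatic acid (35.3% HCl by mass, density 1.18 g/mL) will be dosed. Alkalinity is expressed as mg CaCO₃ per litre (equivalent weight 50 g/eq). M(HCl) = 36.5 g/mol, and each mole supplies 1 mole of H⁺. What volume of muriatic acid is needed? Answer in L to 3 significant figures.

(a) Volume: 223,000 US gal × 3.785 L/gal = 844,055 L.
(a) Hardness to add: (208 − 176) = 32 mg/L as CaCO₃ × 844,055 L = 27,010 g as CaCO₃.
(a) Moles of Ca²⁺ (1 mol Ca²⁺ ≡ 1 mol CaCO₃): 27,010 / 100.1 g/mol = 269.8 mol.
(a) Mass of CaCl₂·2H₂O: 269.8 × 147 = 39,660 g.

(b) Volume: 90.5 m³ = 90,500 L.
(b) Alkalinity to neutralize: (172 − 135) = 37 mg/L as CaCO₃ × 90,500 L = 3348 g as CaCO₃.
(b) Equivalents of H⁺ required: 3348 ÷ 50 g/eq = 66.97 eq = 66.97 mol HCl.
(b) Mass of HCl: 66.97 × 36.5 = 2444 g.
(b) Mass of 35.3% solution: 2444 / 0.353 = 6925 g.
(b) Volume: 6925 g ÷ 1.18 g/mL = 5868 mL.

(a) 39.7 kg; (b) 5.87 L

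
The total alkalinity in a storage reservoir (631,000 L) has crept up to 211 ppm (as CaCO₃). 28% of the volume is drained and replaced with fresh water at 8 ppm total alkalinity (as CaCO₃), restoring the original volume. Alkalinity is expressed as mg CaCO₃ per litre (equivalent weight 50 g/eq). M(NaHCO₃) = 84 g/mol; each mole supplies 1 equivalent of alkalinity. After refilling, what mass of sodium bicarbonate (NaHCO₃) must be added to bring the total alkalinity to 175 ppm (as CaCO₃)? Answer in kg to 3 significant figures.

22.1 kg

After draining 28% and refilling: 211 × 0.72 + 8 × 0.28 = 154.16 ppm.
Deficit to target: 175 − 154.16 = 20.84 mg/L.
As CaCO₃: 20.84 mg/L × 631,000 L = 13,150 g; ÷ 50 g/eq ÷ 1 = 263 mol NaHCO₃.
Mass: 263 × 84 = 22,090 g.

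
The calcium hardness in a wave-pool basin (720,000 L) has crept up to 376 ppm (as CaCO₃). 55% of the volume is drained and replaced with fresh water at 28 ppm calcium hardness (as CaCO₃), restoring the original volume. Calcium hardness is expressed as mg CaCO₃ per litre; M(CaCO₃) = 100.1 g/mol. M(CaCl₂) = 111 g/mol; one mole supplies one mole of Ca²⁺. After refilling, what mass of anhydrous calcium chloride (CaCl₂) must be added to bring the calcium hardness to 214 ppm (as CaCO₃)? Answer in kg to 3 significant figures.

After draining 55% and refilling: 376 × 0.45 + 28 × 0.55 = 184.6 ppm.
Deficit to target: 214 − 184.6 = 29.4 mg/L.
As CaCO₃: 29.4 mg/L × 720,000 L = 21,170 g; ÷ 100.1 = 211.5 mol Ca²⁺.
Mass: 211.5 × 111 = 23,470 g.

23.5 kg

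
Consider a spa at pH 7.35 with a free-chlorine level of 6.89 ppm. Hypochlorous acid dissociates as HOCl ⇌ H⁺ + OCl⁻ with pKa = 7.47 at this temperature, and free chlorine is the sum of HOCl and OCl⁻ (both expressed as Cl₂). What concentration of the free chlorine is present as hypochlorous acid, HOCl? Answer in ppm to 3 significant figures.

[OCl⁻]/[HOCl] = 10^(pH − pKa) = 10^(7.35 − 7.47) = 10^-0.12 = 0.7586.
Fraction as HOCl = 1 / (1 + 0.7586) = 0.5686.
HOCl = 0.5686 × 6.89 ppm = 3.918 ppm.

3.92 ppm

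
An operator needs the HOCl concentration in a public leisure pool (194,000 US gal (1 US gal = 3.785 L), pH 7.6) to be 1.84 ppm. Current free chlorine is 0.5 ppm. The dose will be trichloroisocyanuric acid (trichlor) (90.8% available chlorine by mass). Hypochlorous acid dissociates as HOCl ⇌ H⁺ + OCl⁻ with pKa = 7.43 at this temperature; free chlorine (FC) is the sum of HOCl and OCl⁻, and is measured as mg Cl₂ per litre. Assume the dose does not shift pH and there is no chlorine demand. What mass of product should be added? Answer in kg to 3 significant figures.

Volume: 194,000 US gal × 3.785 L/gal = 734,290 L.
[OCl⁻]/[HOCl] = 10^(pH − pKa) = 10^(7.6 − 7.43) = 1.479; fraction as HOCl = 1/(1 + 1.479) = 0.4034.
Free chlorine required for 1.84 ppm HOCl: 1.84 / 0.4034 = 4.562 ppm.
FC to add: 4.562 − 0.5 = 4.062 mg/L as Cl₂.
Cl₂ equivalent: 4.062 mg/L × 734,290 L = 2982 g.
Product at 90.8% available Cl: 2982 / 0.908 = 3285 g.

3.28 kg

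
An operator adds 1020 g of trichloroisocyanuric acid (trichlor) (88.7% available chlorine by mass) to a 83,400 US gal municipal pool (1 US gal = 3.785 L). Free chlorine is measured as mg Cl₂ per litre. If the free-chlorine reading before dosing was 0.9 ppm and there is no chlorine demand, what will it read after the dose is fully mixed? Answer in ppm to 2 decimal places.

Volume: 83,400 US gal × 3.785 L/gal = 315,669 L.
Available chlorine delivered: 1020 g × 0.887 = 904.7 g as Cl₂.
Concentration rise: 904.7 g / 315,669 L = 2.866 mg/L = 2.87 ppm.
Final FC: 0.9 + 2.87 = 3.77 ppm.

3.77 ppm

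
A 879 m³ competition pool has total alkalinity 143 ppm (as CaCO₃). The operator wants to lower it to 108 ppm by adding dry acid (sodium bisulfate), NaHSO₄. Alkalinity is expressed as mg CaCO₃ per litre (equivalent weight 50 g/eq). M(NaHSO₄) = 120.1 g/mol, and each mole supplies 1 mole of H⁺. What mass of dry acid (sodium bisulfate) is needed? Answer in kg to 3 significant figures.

73.9 kg

Volume: 879 m³ = 879,000 L.
Alkalinity to neutralize: (143 − 108) = 35 mg/L as CaCO₃ × 879,000 L = 30,760 g as CaCO₃.
Equivalents of H⁺ required: 30,760 ÷ 50 g/eq = 615.3 eq = 615.3 mol NaHSO₄.
Mass of NaHSO₄: 615.3 × 120.1 = 73,900 g.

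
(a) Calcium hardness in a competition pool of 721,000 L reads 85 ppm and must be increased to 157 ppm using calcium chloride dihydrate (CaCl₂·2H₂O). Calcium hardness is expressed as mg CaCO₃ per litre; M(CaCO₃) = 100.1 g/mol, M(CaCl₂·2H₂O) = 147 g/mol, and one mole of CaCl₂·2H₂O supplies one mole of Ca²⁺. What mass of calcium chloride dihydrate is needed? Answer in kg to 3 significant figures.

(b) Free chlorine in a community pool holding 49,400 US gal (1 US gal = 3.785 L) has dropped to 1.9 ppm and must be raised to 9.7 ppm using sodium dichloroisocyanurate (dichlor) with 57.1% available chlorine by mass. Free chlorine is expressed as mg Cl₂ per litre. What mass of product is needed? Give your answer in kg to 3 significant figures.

(a) Hardness to add: (157 − 85) = 72 mg/L as CaCO₃ × 721,000 L = 51,910 g as CaCO₃.
(a) Moles of Ca²⁺ (1 mol Ca²⁺ ≡ 1 mol CaCO₃): 51,910 / 100.1 g/mol = 518.6 mol.
(a) Mass of CaCl₂·2H₂O: 518.6 × 147 = 76,230 g.

(b) Volume: 49,400 US gal × 3.785 L/gal = 186,979 L.
(b) Chlorine deficit: 9.7 − 1.9 = 7.8 ppm = 7.8 mg/L as Cl₂.
(b) Cl₂ equivalent needed: 7.8 mg/L × 186,979 L = 1,458,000 mg = 1458 g.
(b) Product at 57.1% available chlorine: 1458 / 0.571 = 2554 g.

(a) 76.2 kg; (b) 2.55 kg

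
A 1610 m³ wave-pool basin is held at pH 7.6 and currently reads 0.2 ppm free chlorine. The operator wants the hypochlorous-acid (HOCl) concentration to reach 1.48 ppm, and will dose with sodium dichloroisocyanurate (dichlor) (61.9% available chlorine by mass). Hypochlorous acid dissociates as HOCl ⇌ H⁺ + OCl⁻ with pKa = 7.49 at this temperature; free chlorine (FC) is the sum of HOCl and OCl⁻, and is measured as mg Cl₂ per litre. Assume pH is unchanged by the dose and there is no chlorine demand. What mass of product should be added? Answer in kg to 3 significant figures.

8.29 kg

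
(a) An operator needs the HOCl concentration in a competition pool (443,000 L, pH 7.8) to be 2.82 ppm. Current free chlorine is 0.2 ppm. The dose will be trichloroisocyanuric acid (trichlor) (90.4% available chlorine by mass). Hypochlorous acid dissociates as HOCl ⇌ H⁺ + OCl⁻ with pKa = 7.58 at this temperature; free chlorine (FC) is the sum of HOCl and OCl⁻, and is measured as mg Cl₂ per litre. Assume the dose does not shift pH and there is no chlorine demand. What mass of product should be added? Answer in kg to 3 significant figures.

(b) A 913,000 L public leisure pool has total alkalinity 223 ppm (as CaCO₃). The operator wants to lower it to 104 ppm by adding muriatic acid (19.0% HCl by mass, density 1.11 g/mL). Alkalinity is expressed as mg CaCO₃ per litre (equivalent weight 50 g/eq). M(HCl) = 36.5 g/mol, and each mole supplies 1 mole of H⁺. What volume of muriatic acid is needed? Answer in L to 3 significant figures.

(a) 3.58 kg; (b) 376 L

(a) [OCl⁻]/[HOCl] = 10^(pH − pKa) = 10^(7.8 − 7.58) = 1.66; fraction as HOCl = 1/(1 + 1.66) = 0.376.
(a) Free chlorine required for 2.82 ppm HOCl: 2.82 / 0.376 = 7.5 ppm.
(a) FC to add: 7.5 − 0.2 = 7.3 mg/L as Cl₂.
(a) Cl₂ equivalent: 7.3 mg/L × 443,000 L = 3234 g.
(a) Product at 90.4% available Cl: 3234 / 0.904 = 3577 g.

(b) Alkalinity to neutralize: (223 − 104) = 119 mg/L as CaCO₃ × 913,000 L = 108,600 g as CaCO₃.
(b) Equivalents of H⁺ required: 108,600 ÷ 50 g/eq = 2173 eq = 2173 mol HCl.
(b) Mass of HCl: 2173 × 36.5 = 79,310 g.
(b) Mass of 19.0% solution: 79,310 / 0.19 = 417,400 g.
(b) Volume: 417,400 g ÷ 1.11 g/mL = 376,100 mL.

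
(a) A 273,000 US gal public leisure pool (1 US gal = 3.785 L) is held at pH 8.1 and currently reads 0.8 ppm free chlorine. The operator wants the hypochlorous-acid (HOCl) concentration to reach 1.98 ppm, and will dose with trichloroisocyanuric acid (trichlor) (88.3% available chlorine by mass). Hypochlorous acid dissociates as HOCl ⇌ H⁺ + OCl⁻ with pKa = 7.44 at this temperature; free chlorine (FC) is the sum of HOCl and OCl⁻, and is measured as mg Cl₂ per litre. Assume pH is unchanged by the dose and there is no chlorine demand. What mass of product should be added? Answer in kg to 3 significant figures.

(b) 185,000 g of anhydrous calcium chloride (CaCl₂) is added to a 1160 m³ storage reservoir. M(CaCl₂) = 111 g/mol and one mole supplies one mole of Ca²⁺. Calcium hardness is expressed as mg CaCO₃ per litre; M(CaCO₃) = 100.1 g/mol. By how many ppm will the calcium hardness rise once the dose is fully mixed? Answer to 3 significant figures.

(a) Volume: 273,000 US gal × 3.785 L/gal = 1,033,305 L.
(a) [OCl⁻]/[HOCl] = 10^(pH − pKa) = 10^(8.1 − 7.44) = 4.571; fraction as HOCl = 1/(1 + 4.571) = 0.1795.
(a) Free chlorine required for 1.98 ppm HOCl: 1.98 / 0.1795 = 11.03 ppm.
(a) FC to add: 11.03 − 0.8 = 10.23 mg/L as Cl₂.
(a) Cl₂ equivalent: 10.23 mg/L × 1,033,305 L = 10,570 g.
(a) Product at 88.3% available Cl: 10,570 / 0.883 = 11,970 g.

(b) Volume: 1160 m³ = 1,160,000 L.
(b) Moles of Ca²⁺: 185,000 g ÷ 111 g/mol = 1667 mol.
(b) As CaCO₃: 1667 mol × 100.1 g/mol = 166,800 g.
(b) Rise: 166,800 g / 1,160,000 L × 1000 = 143.8 mg/L.

(a) 12.0 kg; (b) 144 ppm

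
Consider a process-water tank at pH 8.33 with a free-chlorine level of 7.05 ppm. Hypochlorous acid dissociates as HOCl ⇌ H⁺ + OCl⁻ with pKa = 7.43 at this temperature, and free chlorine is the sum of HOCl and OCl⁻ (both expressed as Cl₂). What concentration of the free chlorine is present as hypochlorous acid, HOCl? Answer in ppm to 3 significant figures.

[OCl⁻]/[HOCl] = 10^(pH − pKa) = 10^(8.33 − 7.43) = 10^0.90 = 7.943.
Fraction as HOCl = 1 / (1 + 7.943) = 0.1118.
HOCl = 0.1118 × 7.05 ppm = 0.7883 ppm.

0.788 ppm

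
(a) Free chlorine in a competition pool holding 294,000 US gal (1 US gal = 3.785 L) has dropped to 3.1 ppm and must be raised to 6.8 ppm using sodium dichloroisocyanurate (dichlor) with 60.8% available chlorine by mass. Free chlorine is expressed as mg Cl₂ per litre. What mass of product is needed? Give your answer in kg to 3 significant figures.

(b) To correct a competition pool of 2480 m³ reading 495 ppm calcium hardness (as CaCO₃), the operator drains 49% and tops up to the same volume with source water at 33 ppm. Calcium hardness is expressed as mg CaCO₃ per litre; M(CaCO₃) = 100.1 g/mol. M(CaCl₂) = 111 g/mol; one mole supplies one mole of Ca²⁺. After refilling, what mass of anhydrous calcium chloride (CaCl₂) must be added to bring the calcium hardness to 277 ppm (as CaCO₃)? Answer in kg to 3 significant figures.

(a) Volume: 294,000 US gal × 3.785 L/gal = 1,112,790 L.
(a) Chlorine deficit: 6.8 − 3.1 = 3.7 ppm = 3.7 mg/L as Cl₂.
(a) Cl₂ equivalent needed: 3.7 mg/L × 1,112,790 L = 4,117,000 mg = 4117 g.
(a) Product at 60.8% available chlorine: 4117 / 0.608 = 6772 g.

(b) Volume: 2480 m³ = 2,480,000 L.
(b) After draining 49% and refilling: 495 × 0.51 + 33 × 0.49 = 268.62 ppm.
(b) Deficit to target: 277 − 268.62 = 8.38 mg/L.
(b) As CaCO₃: 8.38 mg/L × 2,480,000 L = 20,780 g; ÷ 100.1 = 207.6 mol Ca²⁺.
(b) Mass: 207.6 × 111 = 23,050 g.

(a) 6.77 kg; (b) 23.0 kg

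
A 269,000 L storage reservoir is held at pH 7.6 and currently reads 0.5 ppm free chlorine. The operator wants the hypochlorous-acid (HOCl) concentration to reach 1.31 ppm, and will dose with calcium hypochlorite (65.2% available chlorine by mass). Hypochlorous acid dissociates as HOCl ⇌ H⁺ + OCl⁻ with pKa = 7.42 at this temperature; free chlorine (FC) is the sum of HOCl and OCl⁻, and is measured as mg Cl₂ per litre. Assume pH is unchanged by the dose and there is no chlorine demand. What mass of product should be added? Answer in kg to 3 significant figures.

[OCl⁻]/[HOCl] = 10^(pH − pKa) = 10^(7.6 − 7.42) = 1.514; fraction as HOCl = 1/(1 + 1.514) = 0.3978.
Free chlorine required for 1.31 ppm HOCl: 1.31 / 0.3978 = 3.293 ppm.
FC to add: 3.293 − 0.5 = 2.793 mg/L as Cl₂.
Cl₂ equivalent: 2.793 mg/L × 269,000 L = 751.3 g.
Product at 65.2% available Cl: 751.3 / 0.652 = 1152 g.

1.15 kg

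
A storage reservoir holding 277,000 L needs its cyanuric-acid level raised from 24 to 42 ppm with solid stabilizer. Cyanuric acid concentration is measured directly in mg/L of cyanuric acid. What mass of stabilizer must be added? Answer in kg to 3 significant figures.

CYA to add: (42 − 24) = 18 mg/L × 277,000 L = 4986 g cyanuric acid.

4.99 kg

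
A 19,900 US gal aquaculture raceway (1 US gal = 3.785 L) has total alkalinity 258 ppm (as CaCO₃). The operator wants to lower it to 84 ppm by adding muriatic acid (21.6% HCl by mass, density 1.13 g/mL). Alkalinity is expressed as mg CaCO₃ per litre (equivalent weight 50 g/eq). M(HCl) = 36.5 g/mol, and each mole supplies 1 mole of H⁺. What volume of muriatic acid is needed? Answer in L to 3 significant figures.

39.2 L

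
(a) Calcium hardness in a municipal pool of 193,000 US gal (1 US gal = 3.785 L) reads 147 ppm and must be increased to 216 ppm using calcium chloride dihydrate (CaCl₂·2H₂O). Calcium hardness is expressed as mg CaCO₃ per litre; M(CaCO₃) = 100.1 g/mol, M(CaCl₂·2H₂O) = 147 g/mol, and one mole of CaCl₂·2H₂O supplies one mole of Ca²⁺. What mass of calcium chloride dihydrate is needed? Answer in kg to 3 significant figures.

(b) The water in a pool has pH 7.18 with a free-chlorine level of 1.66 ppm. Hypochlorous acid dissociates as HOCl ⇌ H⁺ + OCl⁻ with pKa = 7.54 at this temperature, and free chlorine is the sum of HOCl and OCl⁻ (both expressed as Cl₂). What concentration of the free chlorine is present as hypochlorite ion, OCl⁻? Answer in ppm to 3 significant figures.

(a) 74.0 kg; (b) 0.504 ppm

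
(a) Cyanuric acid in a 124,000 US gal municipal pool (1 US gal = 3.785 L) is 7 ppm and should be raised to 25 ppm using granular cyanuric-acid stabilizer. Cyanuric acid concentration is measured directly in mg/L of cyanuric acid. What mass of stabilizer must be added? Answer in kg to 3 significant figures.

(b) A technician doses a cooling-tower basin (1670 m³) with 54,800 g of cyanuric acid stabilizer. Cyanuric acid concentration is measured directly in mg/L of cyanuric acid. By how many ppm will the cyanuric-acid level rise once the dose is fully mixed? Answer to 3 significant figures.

(a) 8.45 kg; (b) 32.8 ppm

(a) Volume: 124,000 US gal × 3.785 L/gal = 469,340 L.
(a) CYA to add: (25 − 7) = 18 mg/L × 469,340 L = 8448 g cyanuric acid.

(b) Volume: 1670 m³ = 1,670,000 L.
(b) Rise: 54,800 g / 1,670,000 L × 1000 = 32.81 mg/L.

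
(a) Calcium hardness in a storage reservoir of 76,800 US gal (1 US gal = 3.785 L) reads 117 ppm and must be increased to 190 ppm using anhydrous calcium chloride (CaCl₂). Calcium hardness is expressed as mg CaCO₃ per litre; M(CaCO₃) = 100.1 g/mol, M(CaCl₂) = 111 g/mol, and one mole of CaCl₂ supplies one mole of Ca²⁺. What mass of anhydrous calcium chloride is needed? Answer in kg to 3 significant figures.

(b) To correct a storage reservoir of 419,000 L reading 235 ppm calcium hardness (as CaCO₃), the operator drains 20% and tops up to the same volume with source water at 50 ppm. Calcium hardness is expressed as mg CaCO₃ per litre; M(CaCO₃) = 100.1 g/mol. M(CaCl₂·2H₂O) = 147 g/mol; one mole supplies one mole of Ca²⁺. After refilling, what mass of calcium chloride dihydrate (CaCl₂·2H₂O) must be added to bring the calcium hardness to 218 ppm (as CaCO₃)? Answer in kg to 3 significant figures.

(a) 23.5 kg; (b) 12.3 kg

(a) Volume: 76,800 US gal × 3.785 L/gal = 290,688 L.
(a) Hardness to add: (190 − 117) = 73 mg/L as CaCO₃ × 290,688 L = 21,220 g as CaCO₃.
(a) Moles of Ca²⁺ (1 mol Ca²⁺ ≡ 1 mol CaCO₃): 21,220 / 100.1 g/mol = 212 mol.
(a) Mass of CaCl₂: 212 × 111 = 23,530 g.

(b) After draining 20% and refilling: 235 × 0.80 + 50 × 0.20 = 198 ppm.
(b) Deficit to target: 218 − 198 = 20 mg/L.
(b) As CaCO₃: 20 mg/L × 419,000 L = 8380 g; ÷ 100.1 = 83.72 mol Ca²⁺.
(b) Mass: 83.72 × 147 = 12,310 g.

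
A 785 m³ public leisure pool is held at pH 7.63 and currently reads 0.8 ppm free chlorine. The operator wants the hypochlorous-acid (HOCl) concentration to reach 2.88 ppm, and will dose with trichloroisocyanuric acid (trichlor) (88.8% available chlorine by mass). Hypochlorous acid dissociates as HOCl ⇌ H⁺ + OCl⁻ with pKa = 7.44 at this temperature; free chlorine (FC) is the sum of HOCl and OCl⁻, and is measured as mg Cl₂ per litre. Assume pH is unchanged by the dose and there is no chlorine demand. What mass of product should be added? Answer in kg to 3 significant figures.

5.78 kg

Volume: 785 m³ = 785,000 L.
[OCl⁻]/[HOCl] = 10^(pH − pKa) = 10^(7.63 − 7.44) = 1.549; fraction as HOCl = 1/(1 + 1.549) = 0.3923.
Free chlorine required for 2.88 ppm HOCl: 2.88 / 0.3923 = 7.341 ppm.
FC to add: 7.341 − 0.8 = 6.541 mg/L as Cl₂.
Cl₂ equivalent: 6.541 mg/L × 785,000 L = 5134 g.
Product at 88.8% available Cl: 5134 / 0.888 = 5782 g.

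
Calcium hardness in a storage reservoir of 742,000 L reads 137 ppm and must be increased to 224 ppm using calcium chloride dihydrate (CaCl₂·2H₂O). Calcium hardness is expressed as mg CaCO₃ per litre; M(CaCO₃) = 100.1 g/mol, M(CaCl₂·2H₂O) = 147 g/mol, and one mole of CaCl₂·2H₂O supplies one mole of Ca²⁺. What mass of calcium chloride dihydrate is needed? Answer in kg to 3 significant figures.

Hardness to add: (224 − 137) = 87 mg/L as CaCO₃ × 742,000 L = 64,550 g as CaCO₃.
Moles of Ca²⁺ (1 mol Ca²⁺ ≡ 1 mol CaCO₃): 64,550 / 100.1 g/mol = 644.9 mol.
Mass of CaCl₂·2H₂O: 644.9 × 147 = 94,800 g.

94.8 kg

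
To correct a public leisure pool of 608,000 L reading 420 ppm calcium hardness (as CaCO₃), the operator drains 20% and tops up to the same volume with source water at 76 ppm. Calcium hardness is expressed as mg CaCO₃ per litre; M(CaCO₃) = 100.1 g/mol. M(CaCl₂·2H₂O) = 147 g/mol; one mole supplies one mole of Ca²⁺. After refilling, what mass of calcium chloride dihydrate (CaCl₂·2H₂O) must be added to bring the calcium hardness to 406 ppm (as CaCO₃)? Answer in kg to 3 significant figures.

After draining 20% and refilling: 420 × 0.80 + 76 × 0.20 = 351.2 ppm.
Deficit to target: 406 − 351.2 = 54.8 mg/L.
As CaCO₃: 54.8 mg/L × 608,000 L = 33,320 g; ÷ 100.1 = 332.9 mol Ca²⁺.
Mass: 332.9 × 147 = 48,930 g.

48.9 kg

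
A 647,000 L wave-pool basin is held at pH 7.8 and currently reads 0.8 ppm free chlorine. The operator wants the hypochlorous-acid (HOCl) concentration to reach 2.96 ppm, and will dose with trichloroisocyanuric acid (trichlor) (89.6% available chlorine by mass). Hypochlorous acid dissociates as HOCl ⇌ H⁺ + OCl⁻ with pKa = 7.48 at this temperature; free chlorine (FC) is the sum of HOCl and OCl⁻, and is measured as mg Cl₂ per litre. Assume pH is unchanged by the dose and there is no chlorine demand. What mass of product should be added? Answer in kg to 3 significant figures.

6.03 kg

[OCl⁻]/[HOCl] = 10^(pH − pKa) = 10^(7.8 − 7.48) = 2.089; fraction as HOCl = 1/(1 + 2.089) = 0.3237.
Free chlorine required for 2.96 ppm HOCl: 2.96 / 0.3237 = 9.144 ppm.
FC to add: 9.144 − 0.8 = 8.344 mg/L as Cl₂.
Cl₂ equivalent: 8.344 mg/L × 647,000 L = 5399 g.
Product at 89.6% available Cl: 5399 / 0.896 = 6025 g.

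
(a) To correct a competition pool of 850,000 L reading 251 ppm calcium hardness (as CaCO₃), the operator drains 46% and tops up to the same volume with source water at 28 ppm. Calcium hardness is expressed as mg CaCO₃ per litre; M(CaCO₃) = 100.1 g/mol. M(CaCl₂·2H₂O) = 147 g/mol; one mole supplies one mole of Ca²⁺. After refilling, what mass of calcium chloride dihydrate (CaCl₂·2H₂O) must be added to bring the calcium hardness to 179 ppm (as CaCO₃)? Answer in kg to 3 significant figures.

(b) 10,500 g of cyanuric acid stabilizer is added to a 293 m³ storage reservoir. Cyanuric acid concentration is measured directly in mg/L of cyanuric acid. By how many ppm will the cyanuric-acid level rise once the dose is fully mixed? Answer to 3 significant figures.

(a) After draining 46% and refilling: 251 × 0.54 + 28 × 0.46 = 148.42 ppm.
(a) Deficit to target: 179 − 148.42 = 30.58 mg/L.
(a) As CaCO₃: 30.58 mg/L × 850,000 L = 25,990 g; ÷ 100.1 = 259.7 mol Ca²⁺.
(a) Mass: 259.7 × 147 = 38,170 g.

(b) Volume: 293 m³ = 293,000 L.
(b) Rise: 10,500 g / 293,000 L × 1000 = 35.84 mg/L.

(a) 38.2 kg; (b) 35.8 ppm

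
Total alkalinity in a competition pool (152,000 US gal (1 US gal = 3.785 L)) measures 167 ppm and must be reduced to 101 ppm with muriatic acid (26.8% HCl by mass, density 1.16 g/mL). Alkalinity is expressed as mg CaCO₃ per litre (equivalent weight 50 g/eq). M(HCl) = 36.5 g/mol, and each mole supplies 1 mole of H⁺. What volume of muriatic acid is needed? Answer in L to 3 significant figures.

Volume: 152,000 US gal × 3.785 L/gal = 575,320 L.
Alkalinity to neutralize: (167 − 101) = 66 mg/L as CaCO₃ × 575,320 L = 37,970 g as CaCO₃.
Equivalents of H⁺ required: 37,970 ÷ 50 g/eq = 759.4 eq = 759.4 mol HCl.
Mass of HCl: 759.4 × 36.5 = 27,720 g.
Mass of 26.8% solution: 27,720 / 0.268 = 103,400 g.
Volume: 103,400 g ÷ 1.16 g/mL = 89,160 mL.

89.2 L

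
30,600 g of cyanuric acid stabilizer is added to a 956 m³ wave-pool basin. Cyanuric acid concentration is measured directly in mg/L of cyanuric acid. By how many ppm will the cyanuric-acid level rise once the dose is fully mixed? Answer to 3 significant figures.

Volume: 956 m³ = 956,000 L.
Rise: 30,600 g / 956,000 L × 1000 = 32.01 mg/L.

32.0 ppm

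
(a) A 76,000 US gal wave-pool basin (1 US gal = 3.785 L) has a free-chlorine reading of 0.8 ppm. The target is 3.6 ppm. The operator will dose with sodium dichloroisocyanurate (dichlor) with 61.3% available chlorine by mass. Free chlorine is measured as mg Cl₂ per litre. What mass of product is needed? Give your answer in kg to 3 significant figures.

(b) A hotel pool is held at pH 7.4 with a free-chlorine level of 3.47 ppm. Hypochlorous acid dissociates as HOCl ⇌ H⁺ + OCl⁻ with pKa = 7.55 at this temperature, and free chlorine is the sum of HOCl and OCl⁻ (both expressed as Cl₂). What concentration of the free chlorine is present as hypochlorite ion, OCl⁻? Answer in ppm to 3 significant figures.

(a) 1.31 kg; (b) 1.44 ppm

(a) Volume: 76,000 US gal × 3.785 L/gal = 287,660 L.
(a) Chlorine deficit: 3.6 − 0.8 = 2.8 ppm = 2.8 mg/L as Cl₂.
(a) Cl₂ equivalent needed: 2.8 mg/L × 287,660 L = 805,400 mg = 805.4 g.
(a) Product at 61.3% available chlorine: 805.4 / 0.613 = 1314 g.

(b) [OCl⁻]/[HOCl] = 10^(pH − pKa) = 10^(7.4 − 7.55) = 10^-0.15 = 0.7079.
(b) Fraction as HOCl = 1 / (1 + 0.7079) = 0.5855.
(b) OCl⁻ = (1 − 0.5855) × 3.47 ppm = 1.438 ppm.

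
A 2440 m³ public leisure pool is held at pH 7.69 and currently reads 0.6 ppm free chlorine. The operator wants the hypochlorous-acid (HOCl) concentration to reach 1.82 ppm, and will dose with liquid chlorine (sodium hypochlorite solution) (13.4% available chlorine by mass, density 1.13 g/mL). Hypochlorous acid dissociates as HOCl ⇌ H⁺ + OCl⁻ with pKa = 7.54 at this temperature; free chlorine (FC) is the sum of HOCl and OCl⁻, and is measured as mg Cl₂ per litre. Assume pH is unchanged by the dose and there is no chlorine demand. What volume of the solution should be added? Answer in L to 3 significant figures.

61.1 L

Volume: 2440 m³ = 2,440,000 L.
[OCl⁻]/[HOCl] = 10^(pH − pKa) = 10^(7.69 − 7.54) = 1.413; fraction as HOCl = 1/(1 + 1.413) = 0.4145.
Free chlorine required for 1.82 ppm HOCl: 1.82 / 0.4145 = 4.391 ppm.
FC to add: 4.391 − 0.6 = 3.791 mg/L as Cl₂.
Cl₂ equivalent: 3.791 mg/L × 2,440,000 L = 9250 g.
Product at 13.4% available Cl: 9250 / 0.134 = 69,030 g.
Volume: 69,030 g ÷ 1.13 g/mL = 61,090 mL.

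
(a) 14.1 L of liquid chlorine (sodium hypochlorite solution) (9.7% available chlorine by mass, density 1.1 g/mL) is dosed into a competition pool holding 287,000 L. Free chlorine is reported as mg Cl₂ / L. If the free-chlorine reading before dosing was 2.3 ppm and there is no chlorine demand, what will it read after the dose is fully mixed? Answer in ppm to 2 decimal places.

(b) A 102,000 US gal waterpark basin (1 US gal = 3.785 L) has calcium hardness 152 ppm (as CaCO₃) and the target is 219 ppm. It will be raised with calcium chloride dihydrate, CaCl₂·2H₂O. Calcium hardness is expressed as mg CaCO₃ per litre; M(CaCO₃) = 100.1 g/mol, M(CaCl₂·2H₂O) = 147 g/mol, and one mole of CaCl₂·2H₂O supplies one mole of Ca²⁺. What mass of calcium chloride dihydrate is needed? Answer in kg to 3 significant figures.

(a) Mass of solution: 14.1 L × 1000 mL/L × 1.1 g/mL = 15,510 g.
(a) Available chlorine delivered: 15,510 g × 0.097 = 1504 g as Cl₂.
(a) Concentration rise: 1504 g / 287,000 L = 5.242 mg/L = 5.24 ppm.
(a) Final FC: 2.3 + 5.24 = 7.54 ppm.

(b) Volume: 102,000 US gal × 3.785 L/gal = 386,070 L.
(b) Hardness to add: (219 − 152) = 67 mg/L as CaCO₃ × 386,070 L = 25,870 g as CaCO₃.
(b) Moles of Ca²⁺ (1 mol Ca²⁺ ≡ 1 mol CaCO₃): 25,870 / 100.1 g/mol = 258.4 mol.
(b) Mass of CaCl₂·2H₂O: 258.4 × 147 = 37,990 g.

(a) 7.54 ppm; (b) 38.0 kg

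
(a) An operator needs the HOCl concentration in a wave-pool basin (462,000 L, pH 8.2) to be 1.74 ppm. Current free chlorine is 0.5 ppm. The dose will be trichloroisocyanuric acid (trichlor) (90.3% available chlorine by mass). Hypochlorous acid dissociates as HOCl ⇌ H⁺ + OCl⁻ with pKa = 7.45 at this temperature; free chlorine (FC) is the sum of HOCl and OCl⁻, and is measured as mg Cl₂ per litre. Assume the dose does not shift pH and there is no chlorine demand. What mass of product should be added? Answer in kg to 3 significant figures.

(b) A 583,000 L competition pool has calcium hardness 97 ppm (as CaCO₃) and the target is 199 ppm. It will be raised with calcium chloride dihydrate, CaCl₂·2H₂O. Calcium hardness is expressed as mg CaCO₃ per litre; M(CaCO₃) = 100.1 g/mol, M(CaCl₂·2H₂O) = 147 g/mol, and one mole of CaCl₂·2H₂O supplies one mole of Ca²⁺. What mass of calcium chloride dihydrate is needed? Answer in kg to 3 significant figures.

(a) 5.64 kg; (b) 87.3 kg

(a) [OCl⁻]/[HOCl] = 10^(pH − pKa) = 10^(8.2 − 7.45) = 5.623; fraction as HOCl = 1/(1 + 5.623) = 0.151.
(a) Free chlorine required for 1.74 ppm HOCl: 1.74 / 0.151 = 11.52 ppm.
(a) FC to add: 11.52 − 0.5 = 11.02 mg/L as Cl₂.
(a) Cl₂ equivalent: 11.02 mg/L × 462,000 L = 5093 g.
(a) Product at 90.3% available Cl: 5093 / 0.903 = 5641 g.

(b) Hardness to add: (199 − 97) = 102 mg/L as CaCO₃ × 583,000 L = 59,470 g as CaCO₃.
(b) Moles of Ca²⁺ (1 mol Ca²⁺ ≡ 1 mol CaCO₃): 59,470 / 100.1 g/mol = 594.1 mol.
(b) Mass of CaCl₂·2H₂O: 594.1 × 147 = 87,330 g.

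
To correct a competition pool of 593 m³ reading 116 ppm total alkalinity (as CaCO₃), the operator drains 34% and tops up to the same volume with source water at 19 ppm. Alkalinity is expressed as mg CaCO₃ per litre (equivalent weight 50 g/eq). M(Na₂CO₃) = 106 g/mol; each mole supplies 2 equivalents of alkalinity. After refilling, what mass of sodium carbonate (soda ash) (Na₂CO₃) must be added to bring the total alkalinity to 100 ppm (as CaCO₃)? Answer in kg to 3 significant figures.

Volume: 593 m³ = 593,000 L.
After draining 34% and refilling: 116 × 0.66 + 19 × 0.34 = 83.02 ppm.
Deficit to target: 100 − 83.02 = 16.98 mg/L.
As CaCO₃: 16.98 mg/L × 593,000 L = 10,070 g; ÷ 50 g/eq ÷ 2 = 100.7 mol Na₂CO₃.
Mass: 100.7 × 106 = 10,670 g.

10.7 kg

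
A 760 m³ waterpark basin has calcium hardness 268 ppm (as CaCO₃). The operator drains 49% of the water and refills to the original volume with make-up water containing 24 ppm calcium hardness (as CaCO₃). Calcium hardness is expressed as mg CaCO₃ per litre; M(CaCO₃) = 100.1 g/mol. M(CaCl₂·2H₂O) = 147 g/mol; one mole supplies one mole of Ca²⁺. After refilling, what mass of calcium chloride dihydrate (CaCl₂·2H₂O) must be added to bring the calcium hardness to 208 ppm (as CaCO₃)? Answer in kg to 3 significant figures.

66.5 kg

Volume: 760 m³ = 760,000 L.
After draining 49% and refilling: 268 × 0.51 + 24 × 0.49 = 148.44 ppm.
Deficit to target: 208 − 148.44 = 59.56 mg/L.
As CaCO₃: 59.56 mg/L × 760,000 L = 45,270 g; ÷ 100.1 = 452.2 mol Ca²⁺.
Mass: 452.2 × 147 = 66,470 g.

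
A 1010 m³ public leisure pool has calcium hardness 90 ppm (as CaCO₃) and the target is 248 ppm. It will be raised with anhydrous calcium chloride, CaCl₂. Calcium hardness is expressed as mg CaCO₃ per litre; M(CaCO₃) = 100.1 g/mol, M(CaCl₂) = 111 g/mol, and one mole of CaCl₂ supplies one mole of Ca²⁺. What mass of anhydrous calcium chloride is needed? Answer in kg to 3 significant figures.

Volume: 1010 m³ = 1,010,000 L.
Hardness to add: (248 − 90) = 158 mg/L as CaCO₃ × 1,010,000 L = 159,600 g as CaCO₃.
Moles of Ca²⁺ (1 mol Ca²⁺ ≡ 1 mol CaCO₃): 159,600 / 100.1 g/mol = 1594 mol.
Mass of CaCl₂: 1594 × 111 = 177,000 g.

177 kg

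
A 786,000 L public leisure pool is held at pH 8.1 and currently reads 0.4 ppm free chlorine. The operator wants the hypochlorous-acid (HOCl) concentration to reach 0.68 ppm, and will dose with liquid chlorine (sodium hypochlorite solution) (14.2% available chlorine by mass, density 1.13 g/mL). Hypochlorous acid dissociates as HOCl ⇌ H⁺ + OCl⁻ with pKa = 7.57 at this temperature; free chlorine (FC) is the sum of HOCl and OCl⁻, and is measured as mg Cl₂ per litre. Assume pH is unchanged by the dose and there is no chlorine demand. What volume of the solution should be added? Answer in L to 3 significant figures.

[OCl⁻]/[HOCl] = 10^(pH − pKa) = 10^(8.1 − 7.57) = 3.388; fraction as HOCl = 1/(1 + 3.388) = 0.2279.
Free chlorine required for 0.68 ppm HOCl: 0.68 / 0.2279 = 2.984 ppm.
FC to add: 2.984 − 0.4 = 2.584 mg/L as Cl₂.
Cl₂ equivalent: 2.584 mg/L × 786,000 L = 2031 g.
Product at 14.2% available Cl: 2031 / 0.142 = 14,300 g.
Volume: 14,300 g ÷ 1.13 g/mL = 12,660 mL.

12.7 L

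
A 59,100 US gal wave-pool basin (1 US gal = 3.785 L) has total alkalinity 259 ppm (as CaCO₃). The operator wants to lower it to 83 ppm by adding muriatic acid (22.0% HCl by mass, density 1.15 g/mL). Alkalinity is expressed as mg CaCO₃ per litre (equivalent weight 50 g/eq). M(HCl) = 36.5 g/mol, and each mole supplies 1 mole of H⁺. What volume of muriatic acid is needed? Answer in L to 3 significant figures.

114 L

Volume: 59,100 US gal × 3.785 L/gal = 223,694 L.
Alkalinity to neutralize: (259 − 83) = 176 mg/L as CaCO₃ × 223,694 L = 39,370 g as CaCO₃.
Equivalents of H⁺ required: 39,370 ÷ 50 g/eq = 787.4 eq = 787.4 mol HCl.
Mass of HCl: 787.4 × 36.5 = 28,740 g.
Mass of 22.0% solution: 28,740 / 0.22 = 130,600 g.
Volume: 130,600 g ÷ 1.15 g/mL = 113,600 mL.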